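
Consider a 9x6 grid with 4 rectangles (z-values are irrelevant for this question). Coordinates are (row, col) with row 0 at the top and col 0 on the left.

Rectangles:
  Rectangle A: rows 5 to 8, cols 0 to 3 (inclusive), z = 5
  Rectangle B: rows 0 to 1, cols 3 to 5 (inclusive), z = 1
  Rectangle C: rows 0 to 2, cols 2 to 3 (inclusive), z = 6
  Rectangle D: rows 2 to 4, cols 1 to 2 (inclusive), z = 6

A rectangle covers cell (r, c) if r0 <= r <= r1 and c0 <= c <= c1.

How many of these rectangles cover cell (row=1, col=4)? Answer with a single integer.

Check cell (1,4):
  A: rows 5-8 cols 0-3 -> outside (row miss)
  B: rows 0-1 cols 3-5 -> covers
  C: rows 0-2 cols 2-3 -> outside (col miss)
  D: rows 2-4 cols 1-2 -> outside (row miss)
Count covering = 1

Answer: 1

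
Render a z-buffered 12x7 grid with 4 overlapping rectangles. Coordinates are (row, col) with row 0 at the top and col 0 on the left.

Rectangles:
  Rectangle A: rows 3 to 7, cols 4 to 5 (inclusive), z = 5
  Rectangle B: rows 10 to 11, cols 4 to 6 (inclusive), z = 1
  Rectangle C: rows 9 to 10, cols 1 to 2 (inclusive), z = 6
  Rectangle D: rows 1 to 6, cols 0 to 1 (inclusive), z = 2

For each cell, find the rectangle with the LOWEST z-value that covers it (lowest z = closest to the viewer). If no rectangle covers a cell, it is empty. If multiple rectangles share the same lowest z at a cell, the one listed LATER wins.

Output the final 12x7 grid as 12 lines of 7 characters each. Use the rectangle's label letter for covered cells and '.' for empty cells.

.......
DD.....
DD.....
DD..AA.
DD..AA.
DD..AA.
DD..AA.
....AA.
.......
.CC....
.CC.BBB
....BBB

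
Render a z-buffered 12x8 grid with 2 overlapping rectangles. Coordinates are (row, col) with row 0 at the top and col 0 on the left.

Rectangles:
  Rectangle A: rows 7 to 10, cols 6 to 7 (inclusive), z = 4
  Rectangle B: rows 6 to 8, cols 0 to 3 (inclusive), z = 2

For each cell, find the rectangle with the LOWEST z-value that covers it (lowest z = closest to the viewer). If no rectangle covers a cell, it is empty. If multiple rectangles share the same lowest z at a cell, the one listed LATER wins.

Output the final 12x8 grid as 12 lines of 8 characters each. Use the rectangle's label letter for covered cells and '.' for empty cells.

........
........
........
........
........
........
BBBB....
BBBB..AA
BBBB..AA
......AA
......AA
........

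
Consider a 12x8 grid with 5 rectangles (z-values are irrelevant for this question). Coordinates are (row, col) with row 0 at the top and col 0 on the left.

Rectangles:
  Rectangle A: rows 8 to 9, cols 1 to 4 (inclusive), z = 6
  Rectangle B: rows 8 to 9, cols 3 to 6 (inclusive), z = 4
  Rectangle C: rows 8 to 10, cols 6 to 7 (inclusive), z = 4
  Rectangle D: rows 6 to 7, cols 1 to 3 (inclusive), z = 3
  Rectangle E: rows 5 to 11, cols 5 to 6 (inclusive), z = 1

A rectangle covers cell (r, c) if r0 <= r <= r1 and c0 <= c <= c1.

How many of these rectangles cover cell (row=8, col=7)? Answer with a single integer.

Answer: 1

Derivation:
Check cell (8,7):
  A: rows 8-9 cols 1-4 -> outside (col miss)
  B: rows 8-9 cols 3-6 -> outside (col miss)
  C: rows 8-10 cols 6-7 -> covers
  D: rows 6-7 cols 1-3 -> outside (row miss)
  E: rows 5-11 cols 5-6 -> outside (col miss)
Count covering = 1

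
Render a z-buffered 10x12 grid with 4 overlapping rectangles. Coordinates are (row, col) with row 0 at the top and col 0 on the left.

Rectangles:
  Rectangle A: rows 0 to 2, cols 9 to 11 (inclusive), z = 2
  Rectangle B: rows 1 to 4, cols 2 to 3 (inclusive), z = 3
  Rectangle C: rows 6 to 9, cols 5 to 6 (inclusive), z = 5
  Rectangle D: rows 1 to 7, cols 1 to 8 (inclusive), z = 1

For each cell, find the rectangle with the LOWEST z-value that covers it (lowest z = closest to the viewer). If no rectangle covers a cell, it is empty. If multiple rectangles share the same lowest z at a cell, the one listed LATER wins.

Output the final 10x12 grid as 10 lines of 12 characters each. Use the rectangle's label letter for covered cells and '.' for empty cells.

.........AAA
.DDDDDDDDAAA
.DDDDDDDDAAA
.DDDDDDDD...
.DDDDDDDD...
.DDDDDDDD...
.DDDDDDDD...
.DDDDDDDD...
.....CC.....
.....CC.....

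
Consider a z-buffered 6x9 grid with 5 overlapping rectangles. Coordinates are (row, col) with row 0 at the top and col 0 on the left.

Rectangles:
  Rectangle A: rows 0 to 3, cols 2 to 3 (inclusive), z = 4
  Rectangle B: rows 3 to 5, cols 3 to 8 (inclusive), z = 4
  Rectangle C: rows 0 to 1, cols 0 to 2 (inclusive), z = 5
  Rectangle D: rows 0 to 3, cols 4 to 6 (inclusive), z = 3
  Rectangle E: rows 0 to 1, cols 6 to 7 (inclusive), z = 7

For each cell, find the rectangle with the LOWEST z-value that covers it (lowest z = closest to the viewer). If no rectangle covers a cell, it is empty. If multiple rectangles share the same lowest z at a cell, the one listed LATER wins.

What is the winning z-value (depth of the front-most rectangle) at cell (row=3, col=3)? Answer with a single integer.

Answer: 4

Derivation:
Check cell (3,3):
  A: rows 0-3 cols 2-3 z=4 -> covers; best now A (z=4)
  B: rows 3-5 cols 3-8 z=4 -> covers; best now B (z=4)
  C: rows 0-1 cols 0-2 -> outside (row miss)
  D: rows 0-3 cols 4-6 -> outside (col miss)
  E: rows 0-1 cols 6-7 -> outside (row miss)
Winner: B at z=4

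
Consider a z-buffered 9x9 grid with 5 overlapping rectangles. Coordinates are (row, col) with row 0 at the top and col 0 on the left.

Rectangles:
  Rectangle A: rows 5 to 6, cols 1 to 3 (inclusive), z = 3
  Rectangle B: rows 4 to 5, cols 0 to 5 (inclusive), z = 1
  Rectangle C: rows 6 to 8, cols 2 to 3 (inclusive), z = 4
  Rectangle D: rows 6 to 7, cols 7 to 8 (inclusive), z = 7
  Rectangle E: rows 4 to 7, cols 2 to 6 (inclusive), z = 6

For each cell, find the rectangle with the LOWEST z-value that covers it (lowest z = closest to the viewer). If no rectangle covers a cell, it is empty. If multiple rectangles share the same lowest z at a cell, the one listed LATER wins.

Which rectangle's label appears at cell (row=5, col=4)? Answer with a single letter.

Answer: B

Derivation:
Check cell (5,4):
  A: rows 5-6 cols 1-3 -> outside (col miss)
  B: rows 4-5 cols 0-5 z=1 -> covers; best now B (z=1)
  C: rows 6-8 cols 2-3 -> outside (row miss)
  D: rows 6-7 cols 7-8 -> outside (row miss)
  E: rows 4-7 cols 2-6 z=6 -> covers; best now B (z=1)
Winner: B at z=1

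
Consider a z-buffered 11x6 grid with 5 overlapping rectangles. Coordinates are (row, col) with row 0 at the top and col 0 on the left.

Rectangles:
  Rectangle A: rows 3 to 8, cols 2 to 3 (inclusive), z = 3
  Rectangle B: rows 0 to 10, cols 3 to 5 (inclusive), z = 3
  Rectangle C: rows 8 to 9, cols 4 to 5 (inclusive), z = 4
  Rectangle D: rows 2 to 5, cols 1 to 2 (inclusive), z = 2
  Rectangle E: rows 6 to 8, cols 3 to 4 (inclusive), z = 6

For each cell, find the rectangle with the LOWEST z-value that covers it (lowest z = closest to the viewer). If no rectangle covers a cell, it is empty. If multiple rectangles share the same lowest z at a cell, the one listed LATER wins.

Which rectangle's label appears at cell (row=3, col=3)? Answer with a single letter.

Answer: B

Derivation:
Check cell (3,3):
  A: rows 3-8 cols 2-3 z=3 -> covers; best now A (z=3)
  B: rows 0-10 cols 3-5 z=3 -> covers; best now B (z=3)
  C: rows 8-9 cols 4-5 -> outside (row miss)
  D: rows 2-5 cols 1-2 -> outside (col miss)
  E: rows 6-8 cols 3-4 -> outside (row miss)
Winner: B at z=3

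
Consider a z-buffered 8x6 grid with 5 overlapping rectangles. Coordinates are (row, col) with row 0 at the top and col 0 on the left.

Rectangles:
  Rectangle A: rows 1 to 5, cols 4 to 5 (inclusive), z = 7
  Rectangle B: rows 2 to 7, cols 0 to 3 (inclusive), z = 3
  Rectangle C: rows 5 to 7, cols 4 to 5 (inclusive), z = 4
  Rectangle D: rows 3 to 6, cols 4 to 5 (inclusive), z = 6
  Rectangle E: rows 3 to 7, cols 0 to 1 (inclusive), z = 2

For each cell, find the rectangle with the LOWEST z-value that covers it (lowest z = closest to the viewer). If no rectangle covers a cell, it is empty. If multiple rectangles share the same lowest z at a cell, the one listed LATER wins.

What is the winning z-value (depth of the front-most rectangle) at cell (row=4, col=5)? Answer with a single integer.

Answer: 6

Derivation:
Check cell (4,5):
  A: rows 1-5 cols 4-5 z=7 -> covers; best now A (z=7)
  B: rows 2-7 cols 0-3 -> outside (col miss)
  C: rows 5-7 cols 4-5 -> outside (row miss)
  D: rows 3-6 cols 4-5 z=6 -> covers; best now D (z=6)
  E: rows 3-7 cols 0-1 -> outside (col miss)
Winner: D at z=6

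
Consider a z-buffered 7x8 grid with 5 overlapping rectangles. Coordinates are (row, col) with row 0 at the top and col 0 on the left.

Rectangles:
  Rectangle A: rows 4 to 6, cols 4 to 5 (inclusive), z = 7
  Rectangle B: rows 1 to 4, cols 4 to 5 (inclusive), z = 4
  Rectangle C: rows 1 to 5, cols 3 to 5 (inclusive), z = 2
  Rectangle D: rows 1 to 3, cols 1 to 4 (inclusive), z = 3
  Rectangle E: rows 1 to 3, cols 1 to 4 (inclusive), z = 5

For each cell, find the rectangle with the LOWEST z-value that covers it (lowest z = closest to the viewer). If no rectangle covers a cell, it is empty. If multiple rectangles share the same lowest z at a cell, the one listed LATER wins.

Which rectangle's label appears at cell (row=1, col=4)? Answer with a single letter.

Check cell (1,4):
  A: rows 4-6 cols 4-5 -> outside (row miss)
  B: rows 1-4 cols 4-5 z=4 -> covers; best now B (z=4)
  C: rows 1-5 cols 3-5 z=2 -> covers; best now C (z=2)
  D: rows 1-3 cols 1-4 z=3 -> covers; best now C (z=2)
  E: rows 1-3 cols 1-4 z=5 -> covers; best now C (z=2)
Winner: C at z=2

Answer: C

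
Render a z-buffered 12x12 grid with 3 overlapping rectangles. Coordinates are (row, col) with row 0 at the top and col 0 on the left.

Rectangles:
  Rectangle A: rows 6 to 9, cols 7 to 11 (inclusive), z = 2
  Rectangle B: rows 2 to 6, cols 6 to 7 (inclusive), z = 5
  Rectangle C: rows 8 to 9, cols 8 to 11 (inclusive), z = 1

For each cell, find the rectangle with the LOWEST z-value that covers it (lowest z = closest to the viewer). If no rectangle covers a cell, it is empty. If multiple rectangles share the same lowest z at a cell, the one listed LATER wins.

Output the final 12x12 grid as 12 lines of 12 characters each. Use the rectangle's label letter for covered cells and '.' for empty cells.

............
............
......BB....
......BB....
......BB....
......BB....
......BAAAAA
.......AAAAA
.......ACCCC
.......ACCCC
............
............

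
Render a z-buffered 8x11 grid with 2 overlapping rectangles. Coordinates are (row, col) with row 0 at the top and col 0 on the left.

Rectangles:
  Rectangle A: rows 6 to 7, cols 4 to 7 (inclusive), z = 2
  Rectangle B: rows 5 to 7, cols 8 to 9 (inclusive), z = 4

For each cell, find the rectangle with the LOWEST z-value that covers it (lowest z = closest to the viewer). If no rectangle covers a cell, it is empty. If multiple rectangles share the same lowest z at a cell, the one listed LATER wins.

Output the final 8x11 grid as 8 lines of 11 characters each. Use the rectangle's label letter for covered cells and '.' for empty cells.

...........
...........
...........
...........
...........
........BB.
....AAAABB.
....AAAABB.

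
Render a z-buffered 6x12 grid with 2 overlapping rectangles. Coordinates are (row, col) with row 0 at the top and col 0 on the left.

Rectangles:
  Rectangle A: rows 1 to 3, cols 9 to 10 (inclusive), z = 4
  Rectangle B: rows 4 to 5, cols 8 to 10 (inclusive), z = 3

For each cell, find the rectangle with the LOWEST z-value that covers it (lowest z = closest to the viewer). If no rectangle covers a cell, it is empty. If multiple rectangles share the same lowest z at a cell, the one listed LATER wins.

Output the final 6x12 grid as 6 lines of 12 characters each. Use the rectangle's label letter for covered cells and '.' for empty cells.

............
.........AA.
.........AA.
.........AA.
........BBB.
........BBB.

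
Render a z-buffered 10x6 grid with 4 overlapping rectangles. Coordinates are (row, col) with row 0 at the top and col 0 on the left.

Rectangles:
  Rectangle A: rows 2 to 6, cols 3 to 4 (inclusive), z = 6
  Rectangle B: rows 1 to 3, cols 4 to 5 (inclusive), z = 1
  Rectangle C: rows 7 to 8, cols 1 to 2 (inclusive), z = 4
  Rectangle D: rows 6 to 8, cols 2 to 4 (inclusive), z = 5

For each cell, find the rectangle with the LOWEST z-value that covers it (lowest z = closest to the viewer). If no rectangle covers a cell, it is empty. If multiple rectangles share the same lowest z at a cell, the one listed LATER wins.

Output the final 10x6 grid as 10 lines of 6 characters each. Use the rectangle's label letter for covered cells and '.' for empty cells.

......
....BB
...ABB
...ABB
...AA.
...AA.
..DDD.
.CCDD.
.CCDD.
......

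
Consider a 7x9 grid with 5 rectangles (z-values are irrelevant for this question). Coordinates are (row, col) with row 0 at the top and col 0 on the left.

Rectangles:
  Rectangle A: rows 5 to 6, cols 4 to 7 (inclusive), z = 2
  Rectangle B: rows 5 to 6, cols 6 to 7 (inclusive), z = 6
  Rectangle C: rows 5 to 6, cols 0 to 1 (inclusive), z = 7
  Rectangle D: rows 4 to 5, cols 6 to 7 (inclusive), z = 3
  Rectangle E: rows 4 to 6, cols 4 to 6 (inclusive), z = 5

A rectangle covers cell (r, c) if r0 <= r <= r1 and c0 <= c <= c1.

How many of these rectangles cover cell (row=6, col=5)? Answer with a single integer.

Answer: 2

Derivation:
Check cell (6,5):
  A: rows 5-6 cols 4-7 -> covers
  B: rows 5-6 cols 6-7 -> outside (col miss)
  C: rows 5-6 cols 0-1 -> outside (col miss)
  D: rows 4-5 cols 6-7 -> outside (row miss)
  E: rows 4-6 cols 4-6 -> covers
Count covering = 2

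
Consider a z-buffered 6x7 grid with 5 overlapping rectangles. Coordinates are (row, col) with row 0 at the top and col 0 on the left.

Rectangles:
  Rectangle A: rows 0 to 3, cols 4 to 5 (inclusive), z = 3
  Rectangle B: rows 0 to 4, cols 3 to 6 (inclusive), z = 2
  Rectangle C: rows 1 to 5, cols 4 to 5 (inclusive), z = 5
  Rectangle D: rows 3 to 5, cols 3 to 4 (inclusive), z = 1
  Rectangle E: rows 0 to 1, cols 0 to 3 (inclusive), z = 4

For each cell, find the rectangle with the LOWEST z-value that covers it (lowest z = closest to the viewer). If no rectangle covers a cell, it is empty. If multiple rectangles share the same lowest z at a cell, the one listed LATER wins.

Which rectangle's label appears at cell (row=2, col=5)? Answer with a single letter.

Answer: B

Derivation:
Check cell (2,5):
  A: rows 0-3 cols 4-5 z=3 -> covers; best now A (z=3)
  B: rows 0-4 cols 3-6 z=2 -> covers; best now B (z=2)
  C: rows 1-5 cols 4-5 z=5 -> covers; best now B (z=2)
  D: rows 3-5 cols 3-4 -> outside (row miss)
  E: rows 0-1 cols 0-3 -> outside (row miss)
Winner: B at z=2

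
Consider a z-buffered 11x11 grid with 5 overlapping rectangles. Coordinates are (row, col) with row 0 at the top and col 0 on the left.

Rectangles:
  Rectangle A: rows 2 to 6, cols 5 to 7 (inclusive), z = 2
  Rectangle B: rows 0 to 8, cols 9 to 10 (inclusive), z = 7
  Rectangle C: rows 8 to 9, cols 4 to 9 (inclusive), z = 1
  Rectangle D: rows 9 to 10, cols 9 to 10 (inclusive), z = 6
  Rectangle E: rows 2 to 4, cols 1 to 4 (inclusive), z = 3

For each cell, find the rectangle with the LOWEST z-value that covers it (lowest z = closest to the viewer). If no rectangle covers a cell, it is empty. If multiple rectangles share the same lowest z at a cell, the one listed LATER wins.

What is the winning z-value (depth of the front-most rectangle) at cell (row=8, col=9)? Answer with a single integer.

Check cell (8,9):
  A: rows 2-6 cols 5-7 -> outside (row miss)
  B: rows 0-8 cols 9-10 z=7 -> covers; best now B (z=7)
  C: rows 8-9 cols 4-9 z=1 -> covers; best now C (z=1)
  D: rows 9-10 cols 9-10 -> outside (row miss)
  E: rows 2-4 cols 1-4 -> outside (row miss)
Winner: C at z=1

Answer: 1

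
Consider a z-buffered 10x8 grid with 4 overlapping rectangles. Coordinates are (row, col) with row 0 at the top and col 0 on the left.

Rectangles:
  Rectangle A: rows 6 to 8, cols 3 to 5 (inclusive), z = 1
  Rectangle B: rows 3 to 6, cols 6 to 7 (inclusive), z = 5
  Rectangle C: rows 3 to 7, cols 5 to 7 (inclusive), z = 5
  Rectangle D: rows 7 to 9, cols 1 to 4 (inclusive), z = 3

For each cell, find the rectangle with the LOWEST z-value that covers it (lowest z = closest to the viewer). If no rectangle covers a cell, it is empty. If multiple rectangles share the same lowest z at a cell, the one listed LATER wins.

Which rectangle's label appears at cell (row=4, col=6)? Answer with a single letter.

Check cell (4,6):
  A: rows 6-8 cols 3-5 -> outside (row miss)
  B: rows 3-6 cols 6-7 z=5 -> covers; best now B (z=5)
  C: rows 3-7 cols 5-7 z=5 -> covers; best now C (z=5)
  D: rows 7-9 cols 1-4 -> outside (row miss)
Winner: C at z=5

Answer: C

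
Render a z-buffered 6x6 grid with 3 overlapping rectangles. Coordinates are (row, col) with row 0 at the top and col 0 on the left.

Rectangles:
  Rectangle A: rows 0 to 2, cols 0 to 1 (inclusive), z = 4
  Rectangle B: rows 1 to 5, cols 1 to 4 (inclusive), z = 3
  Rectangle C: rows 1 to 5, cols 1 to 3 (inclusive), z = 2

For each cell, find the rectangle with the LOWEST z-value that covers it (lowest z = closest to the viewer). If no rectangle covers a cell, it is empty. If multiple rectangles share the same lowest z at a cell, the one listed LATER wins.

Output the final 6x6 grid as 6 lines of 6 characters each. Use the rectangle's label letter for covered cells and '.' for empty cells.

AA....
ACCCB.
ACCCB.
.CCCB.
.CCCB.
.CCCB.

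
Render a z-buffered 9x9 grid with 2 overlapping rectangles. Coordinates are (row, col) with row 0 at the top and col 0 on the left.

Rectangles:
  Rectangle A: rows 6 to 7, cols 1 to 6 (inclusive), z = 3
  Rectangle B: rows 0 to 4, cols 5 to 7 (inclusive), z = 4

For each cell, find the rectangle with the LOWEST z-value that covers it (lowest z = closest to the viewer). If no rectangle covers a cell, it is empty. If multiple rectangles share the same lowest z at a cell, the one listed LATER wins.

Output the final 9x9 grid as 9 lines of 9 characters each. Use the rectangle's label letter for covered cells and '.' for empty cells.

.....BBB.
.....BBB.
.....BBB.
.....BBB.
.....BBB.
.........
.AAAAAA..
.AAAAAA..
.........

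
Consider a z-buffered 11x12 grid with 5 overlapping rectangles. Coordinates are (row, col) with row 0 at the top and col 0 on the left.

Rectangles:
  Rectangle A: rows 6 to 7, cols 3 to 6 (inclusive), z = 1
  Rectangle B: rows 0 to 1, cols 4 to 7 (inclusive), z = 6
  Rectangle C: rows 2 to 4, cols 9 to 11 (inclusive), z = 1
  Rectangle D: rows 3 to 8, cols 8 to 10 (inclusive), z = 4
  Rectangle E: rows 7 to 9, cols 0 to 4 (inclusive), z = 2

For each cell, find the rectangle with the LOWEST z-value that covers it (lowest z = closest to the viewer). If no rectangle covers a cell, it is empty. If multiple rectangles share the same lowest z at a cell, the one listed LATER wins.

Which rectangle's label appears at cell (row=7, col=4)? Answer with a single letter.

Check cell (7,4):
  A: rows 6-7 cols 3-6 z=1 -> covers; best now A (z=1)
  B: rows 0-1 cols 4-7 -> outside (row miss)
  C: rows 2-4 cols 9-11 -> outside (row miss)
  D: rows 3-8 cols 8-10 -> outside (col miss)
  E: rows 7-9 cols 0-4 z=2 -> covers; best now A (z=1)
Winner: A at z=1

Answer: A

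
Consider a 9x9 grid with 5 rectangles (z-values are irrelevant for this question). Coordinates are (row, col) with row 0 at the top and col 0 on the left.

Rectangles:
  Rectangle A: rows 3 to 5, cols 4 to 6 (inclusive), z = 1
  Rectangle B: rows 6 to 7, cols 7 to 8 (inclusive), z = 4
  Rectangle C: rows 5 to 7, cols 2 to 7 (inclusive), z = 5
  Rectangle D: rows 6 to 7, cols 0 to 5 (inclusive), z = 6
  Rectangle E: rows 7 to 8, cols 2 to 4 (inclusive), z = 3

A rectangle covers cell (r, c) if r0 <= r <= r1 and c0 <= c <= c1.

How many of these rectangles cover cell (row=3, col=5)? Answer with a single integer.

Answer: 1

Derivation:
Check cell (3,5):
  A: rows 3-5 cols 4-6 -> covers
  B: rows 6-7 cols 7-8 -> outside (row miss)
  C: rows 5-7 cols 2-7 -> outside (row miss)
  D: rows 6-7 cols 0-5 -> outside (row miss)
  E: rows 7-8 cols 2-4 -> outside (row miss)
Count covering = 1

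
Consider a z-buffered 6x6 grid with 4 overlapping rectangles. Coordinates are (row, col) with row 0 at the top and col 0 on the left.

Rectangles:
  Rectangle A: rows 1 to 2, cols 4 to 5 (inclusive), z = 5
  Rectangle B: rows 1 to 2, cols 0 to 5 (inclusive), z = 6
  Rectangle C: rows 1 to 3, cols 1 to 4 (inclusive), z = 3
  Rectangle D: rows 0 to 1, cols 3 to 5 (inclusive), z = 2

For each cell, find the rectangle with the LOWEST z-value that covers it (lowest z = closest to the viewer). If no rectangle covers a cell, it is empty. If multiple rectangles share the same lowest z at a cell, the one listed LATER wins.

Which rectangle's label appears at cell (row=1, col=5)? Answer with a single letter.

Answer: D

Derivation:
Check cell (1,5):
  A: rows 1-2 cols 4-5 z=5 -> covers; best now A (z=5)
  B: rows 1-2 cols 0-5 z=6 -> covers; best now A (z=5)
  C: rows 1-3 cols 1-4 -> outside (col miss)
  D: rows 0-1 cols 3-5 z=2 -> covers; best now D (z=2)
Winner: D at z=2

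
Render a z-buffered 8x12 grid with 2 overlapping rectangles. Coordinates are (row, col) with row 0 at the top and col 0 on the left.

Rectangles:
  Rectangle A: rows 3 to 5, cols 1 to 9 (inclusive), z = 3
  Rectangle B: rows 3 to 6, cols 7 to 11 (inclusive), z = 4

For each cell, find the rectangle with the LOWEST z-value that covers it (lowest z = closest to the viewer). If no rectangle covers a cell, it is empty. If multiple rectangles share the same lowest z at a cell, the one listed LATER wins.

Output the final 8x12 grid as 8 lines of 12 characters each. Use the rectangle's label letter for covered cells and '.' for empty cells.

............
............
............
.AAAAAAAAABB
.AAAAAAAAABB
.AAAAAAAAABB
.......BBBBB
............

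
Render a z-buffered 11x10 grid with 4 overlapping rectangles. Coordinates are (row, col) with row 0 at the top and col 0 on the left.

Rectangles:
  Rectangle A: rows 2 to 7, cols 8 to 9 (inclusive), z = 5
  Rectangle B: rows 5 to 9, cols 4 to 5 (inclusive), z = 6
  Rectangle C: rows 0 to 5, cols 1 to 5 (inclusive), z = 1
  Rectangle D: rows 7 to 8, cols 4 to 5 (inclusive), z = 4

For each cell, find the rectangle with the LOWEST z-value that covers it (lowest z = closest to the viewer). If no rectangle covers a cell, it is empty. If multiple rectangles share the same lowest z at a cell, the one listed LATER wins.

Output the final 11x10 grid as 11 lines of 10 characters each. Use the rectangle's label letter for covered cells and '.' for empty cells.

.CCCCC....
.CCCCC....
.CCCCC..AA
.CCCCC..AA
.CCCCC..AA
.CCCCC..AA
....BB..AA
....DD..AA
....DD....
....BB....
..........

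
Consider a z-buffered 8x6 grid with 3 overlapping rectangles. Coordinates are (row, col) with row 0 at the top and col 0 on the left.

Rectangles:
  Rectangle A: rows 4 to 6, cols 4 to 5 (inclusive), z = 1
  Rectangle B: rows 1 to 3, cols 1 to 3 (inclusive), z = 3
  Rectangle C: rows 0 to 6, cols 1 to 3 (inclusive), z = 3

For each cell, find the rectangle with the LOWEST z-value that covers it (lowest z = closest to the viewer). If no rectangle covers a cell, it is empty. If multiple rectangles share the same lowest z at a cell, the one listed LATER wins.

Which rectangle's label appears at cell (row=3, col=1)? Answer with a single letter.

Check cell (3,1):
  A: rows 4-6 cols 4-5 -> outside (row miss)
  B: rows 1-3 cols 1-3 z=3 -> covers; best now B (z=3)
  C: rows 0-6 cols 1-3 z=3 -> covers; best now C (z=3)
Winner: C at z=3

Answer: C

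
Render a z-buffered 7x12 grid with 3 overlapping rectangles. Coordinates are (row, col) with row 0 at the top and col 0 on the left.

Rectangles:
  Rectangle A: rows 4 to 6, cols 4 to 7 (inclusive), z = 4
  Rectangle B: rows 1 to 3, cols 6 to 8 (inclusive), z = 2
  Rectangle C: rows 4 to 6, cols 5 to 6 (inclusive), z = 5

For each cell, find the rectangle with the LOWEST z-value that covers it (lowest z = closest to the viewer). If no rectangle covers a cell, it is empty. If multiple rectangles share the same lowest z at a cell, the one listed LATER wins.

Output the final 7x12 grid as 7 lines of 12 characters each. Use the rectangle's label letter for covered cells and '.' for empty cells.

............
......BBB...
......BBB...
......BBB...
....AAAA....
....AAAA....
....AAAA....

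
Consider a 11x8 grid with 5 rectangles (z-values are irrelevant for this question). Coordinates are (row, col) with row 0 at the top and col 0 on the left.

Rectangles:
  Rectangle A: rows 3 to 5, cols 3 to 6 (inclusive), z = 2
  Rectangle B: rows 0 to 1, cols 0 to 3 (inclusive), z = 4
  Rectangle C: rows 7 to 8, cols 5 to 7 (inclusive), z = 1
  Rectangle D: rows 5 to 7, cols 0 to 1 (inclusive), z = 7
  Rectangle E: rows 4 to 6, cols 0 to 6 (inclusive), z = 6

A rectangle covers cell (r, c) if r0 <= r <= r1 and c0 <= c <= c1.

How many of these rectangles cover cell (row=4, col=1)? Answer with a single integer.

Answer: 1

Derivation:
Check cell (4,1):
  A: rows 3-5 cols 3-6 -> outside (col miss)
  B: rows 0-1 cols 0-3 -> outside (row miss)
  C: rows 7-8 cols 5-7 -> outside (row miss)
  D: rows 5-7 cols 0-1 -> outside (row miss)
  E: rows 4-6 cols 0-6 -> covers
Count covering = 1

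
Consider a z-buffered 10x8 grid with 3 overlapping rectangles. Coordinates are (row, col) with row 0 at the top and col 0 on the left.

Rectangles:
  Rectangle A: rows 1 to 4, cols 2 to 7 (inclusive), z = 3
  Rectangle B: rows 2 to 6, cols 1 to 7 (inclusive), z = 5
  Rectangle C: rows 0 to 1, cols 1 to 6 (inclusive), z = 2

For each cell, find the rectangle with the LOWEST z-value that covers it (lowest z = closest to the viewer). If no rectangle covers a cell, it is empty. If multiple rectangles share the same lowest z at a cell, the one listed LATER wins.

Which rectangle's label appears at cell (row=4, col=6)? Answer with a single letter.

Answer: A

Derivation:
Check cell (4,6):
  A: rows 1-4 cols 2-7 z=3 -> covers; best now A (z=3)
  B: rows 2-6 cols 1-7 z=5 -> covers; best now A (z=3)
  C: rows 0-1 cols 1-6 -> outside (row miss)
Winner: A at z=3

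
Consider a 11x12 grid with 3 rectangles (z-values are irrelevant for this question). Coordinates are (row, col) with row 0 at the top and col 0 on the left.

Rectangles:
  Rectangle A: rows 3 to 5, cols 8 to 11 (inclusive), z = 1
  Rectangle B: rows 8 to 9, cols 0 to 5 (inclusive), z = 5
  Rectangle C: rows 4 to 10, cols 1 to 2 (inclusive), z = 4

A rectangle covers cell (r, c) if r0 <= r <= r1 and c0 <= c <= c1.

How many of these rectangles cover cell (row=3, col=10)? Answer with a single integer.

Answer: 1

Derivation:
Check cell (3,10):
  A: rows 3-5 cols 8-11 -> covers
  B: rows 8-9 cols 0-5 -> outside (row miss)
  C: rows 4-10 cols 1-2 -> outside (row miss)
Count covering = 1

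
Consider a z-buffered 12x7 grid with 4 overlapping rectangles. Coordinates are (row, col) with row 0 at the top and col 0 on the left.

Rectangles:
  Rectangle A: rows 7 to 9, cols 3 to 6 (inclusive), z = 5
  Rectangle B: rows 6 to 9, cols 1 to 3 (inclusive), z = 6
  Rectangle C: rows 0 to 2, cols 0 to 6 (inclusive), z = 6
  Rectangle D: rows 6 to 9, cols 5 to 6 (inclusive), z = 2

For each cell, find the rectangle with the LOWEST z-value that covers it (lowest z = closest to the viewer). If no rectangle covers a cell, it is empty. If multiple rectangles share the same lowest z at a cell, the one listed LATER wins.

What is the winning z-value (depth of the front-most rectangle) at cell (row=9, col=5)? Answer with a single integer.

Check cell (9,5):
  A: rows 7-9 cols 3-6 z=5 -> covers; best now A (z=5)
  B: rows 6-9 cols 1-3 -> outside (col miss)
  C: rows 0-2 cols 0-6 -> outside (row miss)
  D: rows 6-9 cols 5-6 z=2 -> covers; best now D (z=2)
Winner: D at z=2

Answer: 2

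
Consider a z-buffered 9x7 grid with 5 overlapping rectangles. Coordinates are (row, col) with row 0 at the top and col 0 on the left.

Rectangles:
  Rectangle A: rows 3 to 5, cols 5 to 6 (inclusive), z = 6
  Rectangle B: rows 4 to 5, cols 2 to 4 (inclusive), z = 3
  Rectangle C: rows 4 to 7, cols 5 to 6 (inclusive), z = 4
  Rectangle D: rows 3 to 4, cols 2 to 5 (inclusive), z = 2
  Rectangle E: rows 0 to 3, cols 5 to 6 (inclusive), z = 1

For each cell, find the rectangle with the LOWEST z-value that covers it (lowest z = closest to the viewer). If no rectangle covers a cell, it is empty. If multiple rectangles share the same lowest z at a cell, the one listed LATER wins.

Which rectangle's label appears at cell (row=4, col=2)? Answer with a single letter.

Check cell (4,2):
  A: rows 3-5 cols 5-6 -> outside (col miss)
  B: rows 4-5 cols 2-4 z=3 -> covers; best now B (z=3)
  C: rows 4-7 cols 5-6 -> outside (col miss)
  D: rows 3-4 cols 2-5 z=2 -> covers; best now D (z=2)
  E: rows 0-3 cols 5-6 -> outside (row miss)
Winner: D at z=2

Answer: D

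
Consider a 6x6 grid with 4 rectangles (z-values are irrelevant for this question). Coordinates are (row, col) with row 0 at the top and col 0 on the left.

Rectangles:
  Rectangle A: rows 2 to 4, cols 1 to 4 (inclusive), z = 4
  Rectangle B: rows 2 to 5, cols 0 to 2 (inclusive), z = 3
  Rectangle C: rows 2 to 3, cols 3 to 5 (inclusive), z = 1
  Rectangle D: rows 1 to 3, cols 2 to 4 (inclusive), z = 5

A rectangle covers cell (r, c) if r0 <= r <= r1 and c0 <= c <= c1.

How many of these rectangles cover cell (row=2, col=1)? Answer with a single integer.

Answer: 2

Derivation:
Check cell (2,1):
  A: rows 2-4 cols 1-4 -> covers
  B: rows 2-5 cols 0-2 -> covers
  C: rows 2-3 cols 3-5 -> outside (col miss)
  D: rows 1-3 cols 2-4 -> outside (col miss)
Count covering = 2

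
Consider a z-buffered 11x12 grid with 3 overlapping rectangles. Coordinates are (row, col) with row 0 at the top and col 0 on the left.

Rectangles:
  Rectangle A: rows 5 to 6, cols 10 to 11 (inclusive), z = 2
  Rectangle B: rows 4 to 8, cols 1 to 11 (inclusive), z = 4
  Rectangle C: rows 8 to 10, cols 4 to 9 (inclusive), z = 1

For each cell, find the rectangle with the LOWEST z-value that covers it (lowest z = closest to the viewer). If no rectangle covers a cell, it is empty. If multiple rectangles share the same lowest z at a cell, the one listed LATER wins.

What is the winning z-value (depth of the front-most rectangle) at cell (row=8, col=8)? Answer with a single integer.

Check cell (8,8):
  A: rows 5-6 cols 10-11 -> outside (row miss)
  B: rows 4-8 cols 1-11 z=4 -> covers; best now B (z=4)
  C: rows 8-10 cols 4-9 z=1 -> covers; best now C (z=1)
Winner: C at z=1

Answer: 1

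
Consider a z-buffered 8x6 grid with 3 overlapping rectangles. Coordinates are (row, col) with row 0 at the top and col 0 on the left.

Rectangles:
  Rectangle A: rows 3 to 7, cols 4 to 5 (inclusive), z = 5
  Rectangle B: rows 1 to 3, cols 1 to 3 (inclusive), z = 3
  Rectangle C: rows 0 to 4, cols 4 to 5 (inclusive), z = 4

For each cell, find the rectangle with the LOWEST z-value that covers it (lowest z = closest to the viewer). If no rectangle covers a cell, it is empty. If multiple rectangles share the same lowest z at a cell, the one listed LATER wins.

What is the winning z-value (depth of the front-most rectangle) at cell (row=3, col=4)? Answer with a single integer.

Answer: 4

Derivation:
Check cell (3,4):
  A: rows 3-7 cols 4-5 z=5 -> covers; best now A (z=5)
  B: rows 1-3 cols 1-3 -> outside (col miss)
  C: rows 0-4 cols 4-5 z=4 -> covers; best now C (z=4)
Winner: C at z=4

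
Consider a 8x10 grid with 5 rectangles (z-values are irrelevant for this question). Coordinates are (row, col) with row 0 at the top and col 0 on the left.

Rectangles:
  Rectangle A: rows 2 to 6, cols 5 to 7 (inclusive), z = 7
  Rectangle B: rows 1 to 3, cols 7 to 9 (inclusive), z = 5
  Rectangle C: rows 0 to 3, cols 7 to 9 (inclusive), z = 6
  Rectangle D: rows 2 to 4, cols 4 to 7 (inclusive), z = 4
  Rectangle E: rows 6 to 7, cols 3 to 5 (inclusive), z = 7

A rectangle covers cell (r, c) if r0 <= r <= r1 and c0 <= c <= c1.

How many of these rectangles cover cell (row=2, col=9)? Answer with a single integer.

Check cell (2,9):
  A: rows 2-6 cols 5-7 -> outside (col miss)
  B: rows 1-3 cols 7-9 -> covers
  C: rows 0-3 cols 7-9 -> covers
  D: rows 2-4 cols 4-7 -> outside (col miss)
  E: rows 6-7 cols 3-5 -> outside (row miss)
Count covering = 2

Answer: 2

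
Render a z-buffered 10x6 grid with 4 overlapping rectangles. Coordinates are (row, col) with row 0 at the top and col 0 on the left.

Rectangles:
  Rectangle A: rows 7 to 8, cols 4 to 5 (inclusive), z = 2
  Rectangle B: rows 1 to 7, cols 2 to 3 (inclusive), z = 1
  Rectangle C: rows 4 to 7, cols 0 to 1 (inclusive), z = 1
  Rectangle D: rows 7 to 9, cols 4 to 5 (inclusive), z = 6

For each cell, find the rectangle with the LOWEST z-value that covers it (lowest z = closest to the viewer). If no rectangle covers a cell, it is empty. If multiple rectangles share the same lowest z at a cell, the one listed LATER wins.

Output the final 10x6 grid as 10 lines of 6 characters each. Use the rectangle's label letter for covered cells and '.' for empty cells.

......
..BB..
..BB..
..BB..
CCBB..
CCBB..
CCBB..
CCBBAA
....AA
....DD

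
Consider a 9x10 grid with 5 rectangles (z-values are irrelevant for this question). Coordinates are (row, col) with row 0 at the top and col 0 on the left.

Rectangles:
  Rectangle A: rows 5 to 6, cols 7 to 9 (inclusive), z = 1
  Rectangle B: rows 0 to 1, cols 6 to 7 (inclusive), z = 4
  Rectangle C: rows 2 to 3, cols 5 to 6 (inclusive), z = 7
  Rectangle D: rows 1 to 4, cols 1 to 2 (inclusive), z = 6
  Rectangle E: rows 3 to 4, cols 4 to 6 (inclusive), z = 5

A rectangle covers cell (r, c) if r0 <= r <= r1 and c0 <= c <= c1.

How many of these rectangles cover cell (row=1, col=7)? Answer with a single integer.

Check cell (1,7):
  A: rows 5-6 cols 7-9 -> outside (row miss)
  B: rows 0-1 cols 6-7 -> covers
  C: rows 2-3 cols 5-6 -> outside (row miss)
  D: rows 1-4 cols 1-2 -> outside (col miss)
  E: rows 3-4 cols 4-6 -> outside (row miss)
Count covering = 1

Answer: 1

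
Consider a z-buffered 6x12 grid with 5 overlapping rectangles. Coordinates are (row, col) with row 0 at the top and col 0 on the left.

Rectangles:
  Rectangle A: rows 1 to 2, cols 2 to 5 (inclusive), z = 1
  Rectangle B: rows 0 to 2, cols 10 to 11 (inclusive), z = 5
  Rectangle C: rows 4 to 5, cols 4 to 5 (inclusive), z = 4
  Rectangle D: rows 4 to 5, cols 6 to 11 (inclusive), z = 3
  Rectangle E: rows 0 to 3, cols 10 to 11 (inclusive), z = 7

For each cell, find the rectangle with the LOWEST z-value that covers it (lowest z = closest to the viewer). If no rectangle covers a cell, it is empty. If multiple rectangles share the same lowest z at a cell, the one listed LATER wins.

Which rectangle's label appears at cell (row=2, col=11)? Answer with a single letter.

Check cell (2,11):
  A: rows 1-2 cols 2-5 -> outside (col miss)
  B: rows 0-2 cols 10-11 z=5 -> covers; best now B (z=5)
  C: rows 4-5 cols 4-5 -> outside (row miss)
  D: rows 4-5 cols 6-11 -> outside (row miss)
  E: rows 0-3 cols 10-11 z=7 -> covers; best now B (z=5)
Winner: B at z=5

Answer: B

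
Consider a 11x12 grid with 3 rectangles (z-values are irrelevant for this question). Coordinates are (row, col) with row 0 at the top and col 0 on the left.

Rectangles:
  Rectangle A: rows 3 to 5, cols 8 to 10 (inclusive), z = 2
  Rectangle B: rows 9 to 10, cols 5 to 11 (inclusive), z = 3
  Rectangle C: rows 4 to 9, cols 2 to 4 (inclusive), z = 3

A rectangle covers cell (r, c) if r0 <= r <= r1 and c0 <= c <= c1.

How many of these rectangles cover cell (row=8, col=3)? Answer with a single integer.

Check cell (8,3):
  A: rows 3-5 cols 8-10 -> outside (row miss)
  B: rows 9-10 cols 5-11 -> outside (row miss)
  C: rows 4-9 cols 2-4 -> covers
Count covering = 1

Answer: 1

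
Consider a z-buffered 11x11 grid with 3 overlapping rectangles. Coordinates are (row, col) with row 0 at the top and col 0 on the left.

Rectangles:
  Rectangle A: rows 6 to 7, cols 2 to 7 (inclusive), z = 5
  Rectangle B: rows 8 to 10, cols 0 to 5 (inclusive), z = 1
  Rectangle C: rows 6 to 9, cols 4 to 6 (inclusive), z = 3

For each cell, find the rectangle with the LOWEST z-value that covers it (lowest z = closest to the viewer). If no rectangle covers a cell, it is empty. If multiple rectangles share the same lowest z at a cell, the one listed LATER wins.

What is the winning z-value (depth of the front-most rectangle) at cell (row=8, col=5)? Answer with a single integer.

Answer: 1

Derivation:
Check cell (8,5):
  A: rows 6-7 cols 2-7 -> outside (row miss)
  B: rows 8-10 cols 0-5 z=1 -> covers; best now B (z=1)
  C: rows 6-9 cols 4-6 z=3 -> covers; best now B (z=1)
Winner: B at z=1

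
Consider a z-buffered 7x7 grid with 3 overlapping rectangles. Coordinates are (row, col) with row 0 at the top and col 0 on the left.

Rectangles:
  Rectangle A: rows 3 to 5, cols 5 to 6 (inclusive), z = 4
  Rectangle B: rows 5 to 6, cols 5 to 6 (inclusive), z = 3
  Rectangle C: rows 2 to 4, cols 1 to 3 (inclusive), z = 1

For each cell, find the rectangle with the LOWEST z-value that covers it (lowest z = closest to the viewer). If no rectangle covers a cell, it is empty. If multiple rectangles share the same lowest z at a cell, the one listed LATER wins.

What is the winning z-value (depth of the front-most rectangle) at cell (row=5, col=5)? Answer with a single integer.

Answer: 3

Derivation:
Check cell (5,5):
  A: rows 3-5 cols 5-6 z=4 -> covers; best now A (z=4)
  B: rows 5-6 cols 5-6 z=3 -> covers; best now B (z=3)
  C: rows 2-4 cols 1-3 -> outside (row miss)
Winner: B at z=3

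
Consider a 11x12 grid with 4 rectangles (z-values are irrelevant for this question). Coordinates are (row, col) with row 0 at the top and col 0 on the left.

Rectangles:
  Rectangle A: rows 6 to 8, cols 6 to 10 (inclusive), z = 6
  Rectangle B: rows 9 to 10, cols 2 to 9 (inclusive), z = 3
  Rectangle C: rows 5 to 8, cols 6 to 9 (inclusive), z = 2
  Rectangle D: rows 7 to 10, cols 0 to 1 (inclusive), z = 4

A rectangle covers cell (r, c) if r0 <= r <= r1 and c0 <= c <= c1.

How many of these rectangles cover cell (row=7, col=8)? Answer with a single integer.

Check cell (7,8):
  A: rows 6-8 cols 6-10 -> covers
  B: rows 9-10 cols 2-9 -> outside (row miss)
  C: rows 5-8 cols 6-9 -> covers
  D: rows 7-10 cols 0-1 -> outside (col miss)
Count covering = 2

Answer: 2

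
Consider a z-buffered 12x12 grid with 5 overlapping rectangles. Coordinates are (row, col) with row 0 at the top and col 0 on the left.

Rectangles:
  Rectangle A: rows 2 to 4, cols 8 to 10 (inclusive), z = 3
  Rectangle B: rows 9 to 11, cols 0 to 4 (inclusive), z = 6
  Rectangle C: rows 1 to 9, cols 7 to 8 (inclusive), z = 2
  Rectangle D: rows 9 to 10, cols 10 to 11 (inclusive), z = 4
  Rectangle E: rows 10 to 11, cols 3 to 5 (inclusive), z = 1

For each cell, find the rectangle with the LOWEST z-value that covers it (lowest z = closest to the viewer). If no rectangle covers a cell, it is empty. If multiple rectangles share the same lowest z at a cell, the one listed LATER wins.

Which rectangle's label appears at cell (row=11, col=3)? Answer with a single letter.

Check cell (11,3):
  A: rows 2-4 cols 8-10 -> outside (row miss)
  B: rows 9-11 cols 0-4 z=6 -> covers; best now B (z=6)
  C: rows 1-9 cols 7-8 -> outside (row miss)
  D: rows 9-10 cols 10-11 -> outside (row miss)
  E: rows 10-11 cols 3-5 z=1 -> covers; best now E (z=1)
Winner: E at z=1

Answer: E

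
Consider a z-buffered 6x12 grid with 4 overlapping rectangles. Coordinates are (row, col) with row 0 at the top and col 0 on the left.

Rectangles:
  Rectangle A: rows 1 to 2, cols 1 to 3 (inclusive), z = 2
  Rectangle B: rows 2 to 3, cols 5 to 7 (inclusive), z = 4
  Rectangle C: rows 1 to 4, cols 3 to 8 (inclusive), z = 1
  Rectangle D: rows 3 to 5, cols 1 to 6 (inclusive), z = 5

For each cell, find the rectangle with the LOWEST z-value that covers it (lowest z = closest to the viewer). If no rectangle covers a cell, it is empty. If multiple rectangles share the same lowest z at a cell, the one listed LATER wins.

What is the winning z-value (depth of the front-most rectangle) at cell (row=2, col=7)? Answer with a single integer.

Answer: 1

Derivation:
Check cell (2,7):
  A: rows 1-2 cols 1-3 -> outside (col miss)
  B: rows 2-3 cols 5-7 z=4 -> covers; best now B (z=4)
  C: rows 1-4 cols 3-8 z=1 -> covers; best now C (z=1)
  D: rows 3-5 cols 1-6 -> outside (row miss)
Winner: C at z=1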